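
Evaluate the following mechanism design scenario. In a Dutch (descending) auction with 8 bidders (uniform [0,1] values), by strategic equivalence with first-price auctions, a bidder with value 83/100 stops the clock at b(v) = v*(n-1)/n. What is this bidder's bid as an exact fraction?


Step 1: Dutch auctions are strategically equivalent to first-price auctions
Step 2: The equilibrium bid is b(v) = v*(n-1)/n
Step 3: b = 83/100 * 7/8
Step 4: b = 581/800

581/800


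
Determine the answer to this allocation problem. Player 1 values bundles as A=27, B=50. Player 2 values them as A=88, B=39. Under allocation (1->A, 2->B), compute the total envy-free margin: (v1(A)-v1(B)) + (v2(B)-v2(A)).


Step 1: Player 1's margin = v1(A) - v1(B) = 27 - 50 = -23
Step 2: Player 2's margin = v2(B) - v2(A) = 39 - 88 = -49
Step 3: Total margin = -23 + -49 = -72

-72


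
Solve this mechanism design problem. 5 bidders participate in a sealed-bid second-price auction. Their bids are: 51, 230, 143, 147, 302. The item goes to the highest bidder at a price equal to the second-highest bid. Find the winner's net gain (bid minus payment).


Step 1: Sort bids in descending order: 302, 230, 147, 143, 51
Step 2: The winning bid is the highest: 302
Step 3: The payment equals the second-highest bid: 230
Step 4: Surplus = winner's bid - payment = 302 - 230 = 72

72


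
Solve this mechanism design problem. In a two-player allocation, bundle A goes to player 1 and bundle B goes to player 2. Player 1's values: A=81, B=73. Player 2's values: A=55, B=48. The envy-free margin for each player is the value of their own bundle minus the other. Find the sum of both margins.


Step 1: Player 1's margin = v1(A) - v1(B) = 81 - 73 = 8
Step 2: Player 2's margin = v2(B) - v2(A) = 48 - 55 = -7
Step 3: Total margin = 8 + -7 = 1

1


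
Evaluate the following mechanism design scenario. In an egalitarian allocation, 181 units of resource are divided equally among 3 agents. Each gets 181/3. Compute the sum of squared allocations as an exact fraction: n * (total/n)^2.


Step 1: Each agent's share = 181/3
Step 2: Square of each share = (181/3)^2 = 32761/9
Step 3: Sum of squares = 3 * 32761/9 = 32761/3

32761/3


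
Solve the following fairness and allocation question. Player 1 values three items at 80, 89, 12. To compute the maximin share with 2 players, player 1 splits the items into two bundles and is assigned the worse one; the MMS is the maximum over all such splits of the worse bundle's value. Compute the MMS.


Step 1: Item values = 80, 89, 12
Step 2: Enumerate all 2-bundle partitions and take the smaller bundle:
  Partition 1: {80} vs {89,12} -> bundles 80, 101; min = 80
  Partition 2: {89} vs {80,12} -> bundles 89, 92; min = 89
  Partition 3: {12} vs {80,89} -> bundles 12, 169; min = 12
Step 3: MMS = max(80, 89, 12) = 89

89


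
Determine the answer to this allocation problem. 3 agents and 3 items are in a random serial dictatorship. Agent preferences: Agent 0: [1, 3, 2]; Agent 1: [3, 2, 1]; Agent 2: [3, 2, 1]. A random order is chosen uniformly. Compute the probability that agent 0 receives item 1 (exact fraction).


Step 1: Agent 0 wants item 1
Step 2: There are 6 possible orderings of agents
Step 3: In 6 orderings, agent 0 gets item 1
Step 4: Probability = 6/6 = 1

1


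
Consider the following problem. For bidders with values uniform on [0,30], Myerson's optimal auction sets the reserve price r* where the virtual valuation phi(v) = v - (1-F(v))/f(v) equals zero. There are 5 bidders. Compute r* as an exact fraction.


Step 1: For U[0,30], F(v) = v/30 and f(v) = 1/30
Step 2: phi(v) = v - (1 - v/30)/(1/30) = v - (30 - v) = 2v - 30
Step 3: Set phi(r*) = 0: 2r* - 30 = 0
Step 4: r* = 30/2 = 15 (the number of bidders n = 5 does not enter)

15


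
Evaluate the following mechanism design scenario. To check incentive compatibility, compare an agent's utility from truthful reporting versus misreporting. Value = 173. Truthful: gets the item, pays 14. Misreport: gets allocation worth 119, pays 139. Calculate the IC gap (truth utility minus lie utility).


Step 1: U(truth) = value - payment = 173 - 14 = 159
Step 2: U(lie) = allocation - payment = 119 - 139 = -20
Step 3: IC gap = 159 - (-20) = 179

179


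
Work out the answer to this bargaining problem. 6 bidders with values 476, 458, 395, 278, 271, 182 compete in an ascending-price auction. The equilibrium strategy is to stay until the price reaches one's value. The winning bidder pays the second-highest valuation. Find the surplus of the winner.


Step 1: Identify the highest value: 476
Step 2: Identify the second-highest value: 458
Step 3: The final price = second-highest value = 458
Step 4: Surplus = 476 - 458 = 18

18


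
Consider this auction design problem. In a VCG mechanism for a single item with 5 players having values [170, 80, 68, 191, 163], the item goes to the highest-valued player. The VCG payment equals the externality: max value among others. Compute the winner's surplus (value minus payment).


Step 1: The winner is the agent with the highest value: agent 3 with value 191
Step 2: Values of other agents: [170, 80, 68, 163]
Step 3: VCG payment = max of others' values = 170
Step 4: Surplus = 191 - 170 = 21

21


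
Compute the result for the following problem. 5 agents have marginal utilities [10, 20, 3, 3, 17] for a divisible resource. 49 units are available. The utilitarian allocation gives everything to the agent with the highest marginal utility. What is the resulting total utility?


Step 1: The marginal utilities are [10, 20, 3, 3, 17]
Step 2: The highest marginal utility is 20
Step 3: All 49 units go to that agent
Step 4: Total utility = 20 * 49 = 980

980


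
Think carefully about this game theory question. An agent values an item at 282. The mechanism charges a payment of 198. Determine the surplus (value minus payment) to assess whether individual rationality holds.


Step 1: Surplus = value - payment = 282 - 198 = 84
Step 2: IR is satisfied (surplus >= 0)

84


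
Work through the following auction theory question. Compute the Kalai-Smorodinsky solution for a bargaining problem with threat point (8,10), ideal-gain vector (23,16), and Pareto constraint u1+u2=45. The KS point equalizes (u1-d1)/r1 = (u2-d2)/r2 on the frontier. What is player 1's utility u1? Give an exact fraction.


Step 1: At the KS point, (u1-d1)/r1 = (u2-d2)/r2 = t and u1+u2 = 45
Step 2: u1 = d1 + r1*t and u2 = d2 + r2*t, so (d1 + r1*t) + (d2 + r2*t) = 45
Step 3: t = (45 - 8 - 10)/(23 + 16) = 27/39 = 9/13
Step 4: u1 = d1 + r1*t = 8 + 23 * 9/13 = 311/13
Step 5: (Check: u2 = d2 + r2*t = 274/13; u1+u2 = 311/13 + 274/13 = 45, on the frontier.)

311/13


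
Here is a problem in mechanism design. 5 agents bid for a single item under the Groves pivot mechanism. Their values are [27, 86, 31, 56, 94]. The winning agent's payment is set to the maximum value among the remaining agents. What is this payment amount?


Step 1: The efficient winner is agent 4 with value 94
Step 2: Other agents' values: [27, 86, 31, 56]
Step 3: Pivot payment = max(others) = 86
Step 4: The winner pays 86

86


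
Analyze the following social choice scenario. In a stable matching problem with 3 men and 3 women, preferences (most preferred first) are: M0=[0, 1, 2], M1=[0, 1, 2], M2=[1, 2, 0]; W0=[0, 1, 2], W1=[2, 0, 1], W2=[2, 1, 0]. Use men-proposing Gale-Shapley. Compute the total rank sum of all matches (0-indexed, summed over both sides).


Step 1: Run Gale-Shapley (men propose, women hold best offer):
  M0 proposes to W0; she accepts
  M1 proposes to W0; rejected
  M1 proposes to W1; she accepts
  M2 proposes to W1; she switches from M1
  M1 proposes to W2; she accepts
Step 2: Final matching: W0-M0, W1-M2, W2-M1
Step 3: 0-indexed ranks (man's rank of his match, then woman's): 0 + 0 + 0 + 0 + 2 + 1
Step 4: Total rank sum = 3

3


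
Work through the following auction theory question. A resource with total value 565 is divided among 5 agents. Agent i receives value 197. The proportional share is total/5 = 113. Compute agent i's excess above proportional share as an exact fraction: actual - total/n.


Step 1: Proportional share = 565/5 = 113
Step 2: Agent's actual allocation = 197
Step 3: Excess = 197 - 113 = 84

84


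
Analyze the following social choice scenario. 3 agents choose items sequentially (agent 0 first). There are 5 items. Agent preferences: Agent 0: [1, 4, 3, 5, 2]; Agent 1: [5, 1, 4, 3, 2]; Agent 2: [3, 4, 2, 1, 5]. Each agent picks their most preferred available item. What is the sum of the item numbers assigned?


Step 1: Agent 0 picks item 1
Step 2: Agent 1 picks item 5
Step 3: Agent 2 picks item 3
Step 4: Sum = 1 + 5 + 3 = 9

9


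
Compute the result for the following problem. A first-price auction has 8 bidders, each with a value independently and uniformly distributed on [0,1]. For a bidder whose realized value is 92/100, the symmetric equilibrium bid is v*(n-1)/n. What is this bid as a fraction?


Step 1: The symmetric BNE bidding function is b(v) = v * (n-1) / n
Step 2: Substitute v = 23/25 and n = 8
Step 3: b = 23/25 * 7/8
Step 4: b = 161/200

161/200


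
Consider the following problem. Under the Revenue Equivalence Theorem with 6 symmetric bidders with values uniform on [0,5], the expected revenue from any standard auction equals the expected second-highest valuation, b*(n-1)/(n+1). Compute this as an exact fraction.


Step 1: By Revenue Equivalence, expected revenue = b*(n-1)/(n+1)
Step 2: Substituting n = 6, b = 5
Step 3: Revenue = 5*(6-1)/(6+1) = 5*5/7
Step 4: Revenue = 25/7

25/7


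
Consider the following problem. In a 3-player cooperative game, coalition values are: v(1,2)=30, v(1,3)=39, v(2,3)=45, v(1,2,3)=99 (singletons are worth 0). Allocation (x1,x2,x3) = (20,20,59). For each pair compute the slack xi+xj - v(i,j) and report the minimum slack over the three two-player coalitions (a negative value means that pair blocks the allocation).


Step 1: Slack for coalition (1,2): x1+x2 - v12 = 40 - 30 = 10
Step 2: Slack for coalition (1,3): x1+x3 - v13 = 79 - 39 = 40
Step 3: Slack for coalition (2,3): x2+x3 - v23 = 79 - 45 = 34
Step 4: Minimum slack = min(10, 40, 34) = 10, attained by (1,2); no pair can gain by deviating, so the allocation is in the core

10


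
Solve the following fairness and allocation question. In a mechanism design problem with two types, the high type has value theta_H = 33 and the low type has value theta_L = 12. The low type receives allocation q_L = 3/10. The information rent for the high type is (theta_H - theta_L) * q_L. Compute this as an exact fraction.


Step 1: theta_H - theta_L = 33 - 12 = 21
Step 2: Information rent = (theta_H - theta_L) * q_L
Step 3: = 21 * 3/10
Step 4: = 63/10

63/10


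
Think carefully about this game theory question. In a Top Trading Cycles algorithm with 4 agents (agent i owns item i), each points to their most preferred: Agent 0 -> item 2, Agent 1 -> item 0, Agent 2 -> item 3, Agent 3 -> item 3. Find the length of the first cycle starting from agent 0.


Step 1: Trace the pointer graph from agent 0: 0 -> 2 -> 3 -> 3
Step 2: A cycle is detected when we revisit agent 3
Step 3: The cycle is: 3 -> 3
Step 4: Cycle length = 1

1


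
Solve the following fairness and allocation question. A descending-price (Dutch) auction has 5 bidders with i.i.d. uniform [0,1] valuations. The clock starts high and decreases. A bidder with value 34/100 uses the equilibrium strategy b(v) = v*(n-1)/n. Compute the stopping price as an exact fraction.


Step 1: Dutch auctions are strategically equivalent to first-price auctions
Step 2: The equilibrium bid is b(v) = v*(n-1)/n
Step 3: b = 17/50 * 4/5
Step 4: b = 34/125

34/125


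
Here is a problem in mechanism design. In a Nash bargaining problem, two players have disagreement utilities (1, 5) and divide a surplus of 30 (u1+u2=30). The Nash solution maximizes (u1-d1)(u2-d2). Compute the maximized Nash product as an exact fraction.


Step 1: The Nash solution splits surplus symmetrically above the disagreement point
Step 2: u1 = (total + d1 - d2)/2 = (30 + 1 - 5)/2 = 13
Step 3: u2 = (total - d1 + d2)/2 = (30 - 1 + 5)/2 = 17
Step 4: Nash product = (13 - 1) * (17 - 5)
Step 5: = 12 * 12 = 144

144


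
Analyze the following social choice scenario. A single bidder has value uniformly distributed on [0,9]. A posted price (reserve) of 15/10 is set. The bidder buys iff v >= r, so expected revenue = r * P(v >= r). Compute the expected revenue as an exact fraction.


Step 1: Posted price r = 3/2, value support [0,9]
Step 2: P(v >= r) = (9 - 3/2)/9 = 5/6
Step 3: Expected revenue = r * P(v >= r) = 3/2 * 5/6
Step 4: Revenue = 5/4

5/4


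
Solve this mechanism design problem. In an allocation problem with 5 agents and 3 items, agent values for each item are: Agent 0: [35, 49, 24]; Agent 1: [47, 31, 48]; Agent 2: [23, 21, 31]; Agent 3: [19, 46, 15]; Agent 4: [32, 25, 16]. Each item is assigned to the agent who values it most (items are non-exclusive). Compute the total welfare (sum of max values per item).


Step 1: For each item, find the maximum value among all agents.
Step 2: Item 0 -> Agent 1 (value 47)
Step 3: Item 1 -> Agent 0 (value 49)
Step 4: Item 2 -> Agent 1 (value 48)
Step 5: Total welfare = 47 + 49 + 48 = 144

144


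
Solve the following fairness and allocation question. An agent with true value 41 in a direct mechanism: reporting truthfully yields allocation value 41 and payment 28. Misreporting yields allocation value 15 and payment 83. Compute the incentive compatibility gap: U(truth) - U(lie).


Step 1: U(truth) = value - payment = 41 - 28 = 13
Step 2: U(lie) = allocation - payment = 15 - 83 = -68
Step 3: IC gap = 13 - (-68) = 81

81


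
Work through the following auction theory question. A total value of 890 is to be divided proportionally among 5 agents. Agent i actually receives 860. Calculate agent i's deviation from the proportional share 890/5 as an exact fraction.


Step 1: Proportional share = 890/5 = 178
Step 2: Agent's actual allocation = 860
Step 3: Excess = 860 - 178 = 682

682


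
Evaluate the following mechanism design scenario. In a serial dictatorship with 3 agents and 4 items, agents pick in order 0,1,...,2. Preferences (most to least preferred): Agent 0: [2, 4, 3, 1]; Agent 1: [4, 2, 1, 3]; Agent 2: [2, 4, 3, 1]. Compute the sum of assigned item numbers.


Step 1: Agent 0 picks item 2
Step 2: Agent 1 picks item 4
Step 3: Agent 2 picks item 3
Step 4: Sum = 2 + 4 + 3 = 9

9


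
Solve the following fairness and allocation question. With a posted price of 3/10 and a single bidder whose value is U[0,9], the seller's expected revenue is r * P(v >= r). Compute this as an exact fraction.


Step 1: Posted price r = 3/10, value support [0,9]
Step 2: P(v >= r) = (9 - 3/10)/9 = 29/30
Step 3: Expected revenue = r * P(v >= r) = 3/10 * 29/30
Step 4: Revenue = 29/100

29/100


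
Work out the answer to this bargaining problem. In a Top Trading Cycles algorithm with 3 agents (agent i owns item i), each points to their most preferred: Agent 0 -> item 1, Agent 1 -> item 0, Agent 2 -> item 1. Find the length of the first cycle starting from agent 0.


Step 1: Trace the pointer graph from agent 0: 0 -> 1 -> 0
Step 2: A cycle is detected when we revisit agent 0
Step 3: The cycle is: 0 -> 1 -> 0
Step 4: Cycle length = 2

2


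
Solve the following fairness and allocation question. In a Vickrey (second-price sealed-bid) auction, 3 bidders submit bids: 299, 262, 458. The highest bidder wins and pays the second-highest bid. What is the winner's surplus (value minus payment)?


Step 1: Sort bids in descending order: 458, 299, 262
Step 2: The winning bid is the highest: 458
Step 3: The payment equals the second-highest bid: 299
Step 4: Surplus = winner's bid - payment = 458 - 299 = 159

159


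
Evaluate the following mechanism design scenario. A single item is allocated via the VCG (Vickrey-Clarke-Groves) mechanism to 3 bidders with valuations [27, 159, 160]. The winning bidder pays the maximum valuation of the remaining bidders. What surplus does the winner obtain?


Step 1: The winner is the agent with the highest value: agent 2 with value 160
Step 2: Values of other agents: [27, 159]
Step 3: VCG payment = max of others' values = 159
Step 4: Surplus = 160 - 159 = 1

1


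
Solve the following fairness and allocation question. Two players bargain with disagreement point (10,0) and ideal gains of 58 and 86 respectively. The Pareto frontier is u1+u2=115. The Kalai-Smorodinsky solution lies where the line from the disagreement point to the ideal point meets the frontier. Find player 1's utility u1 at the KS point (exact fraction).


Step 1: At the KS point, (u1-d1)/r1 = (u2-d2)/r2 = t and u1+u2 = 115
Step 2: u1 = d1 + r1*t and u2 = d2 + r2*t, so (d1 + r1*t) + (d2 + r2*t) = 115
Step 3: t = (115 - 10 - 0)/(58 + 86) = 105/144 = 35/48
Step 4: u1 = d1 + r1*t = 10 + 58 * 35/48 = 1255/24
Step 5: (Check: u2 = d2 + r2*t = 1505/24; u1+u2 = 1255/24 + 1505/24 = 115, on the frontier.)

1255/24


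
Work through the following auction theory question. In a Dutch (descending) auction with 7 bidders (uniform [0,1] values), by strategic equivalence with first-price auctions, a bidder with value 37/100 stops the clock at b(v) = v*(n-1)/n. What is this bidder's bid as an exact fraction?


Step 1: Dutch auctions are strategically equivalent to first-price auctions
Step 2: The equilibrium bid is b(v) = v*(n-1)/n
Step 3: b = 37/100 * 6/7
Step 4: b = 111/350

111/350


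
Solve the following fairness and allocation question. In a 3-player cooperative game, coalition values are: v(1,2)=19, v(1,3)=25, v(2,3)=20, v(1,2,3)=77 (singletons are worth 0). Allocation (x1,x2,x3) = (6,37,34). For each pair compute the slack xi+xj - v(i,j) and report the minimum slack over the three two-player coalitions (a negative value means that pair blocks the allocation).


Step 1: Slack for coalition (1,2): x1+x2 - v12 = 43 - 19 = 24
Step 2: Slack for coalition (1,3): x1+x3 - v13 = 40 - 25 = 15
Step 3: Slack for coalition (2,3): x2+x3 - v23 = 71 - 20 = 51
Step 4: Minimum slack = min(24, 15, 51) = 15, attained by (1,3); no pair can gain by deviating, so the allocation is in the core

15


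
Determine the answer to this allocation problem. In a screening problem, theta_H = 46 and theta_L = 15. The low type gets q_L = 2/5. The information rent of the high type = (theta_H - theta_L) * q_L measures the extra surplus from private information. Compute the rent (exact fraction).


Step 1: theta_H - theta_L = 46 - 15 = 31
Step 2: Information rent = (theta_H - theta_L) * q_L
Step 3: = 31 * 2/5
Step 4: = 62/5

62/5


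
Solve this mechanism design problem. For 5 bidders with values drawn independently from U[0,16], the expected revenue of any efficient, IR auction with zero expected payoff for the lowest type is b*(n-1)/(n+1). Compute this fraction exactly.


Step 1: By Revenue Equivalence, expected revenue = b*(n-1)/(n+1)
Step 2: Substituting n = 5, b = 16
Step 3: Revenue = 16*(5-1)/(5+1) = 16*4/6
Step 4: Revenue = 64/6 = 32/3

32/3


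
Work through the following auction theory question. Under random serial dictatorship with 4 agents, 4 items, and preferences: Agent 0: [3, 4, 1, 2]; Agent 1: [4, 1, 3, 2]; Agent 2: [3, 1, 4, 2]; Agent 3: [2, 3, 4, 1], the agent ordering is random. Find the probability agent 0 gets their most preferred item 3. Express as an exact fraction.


Step 1: Agent 0 wants item 3
Step 2: There are 24 possible orderings of agents
Step 3: In 12 orderings, agent 0 gets item 3
Step 4: Probability = 12/24 = 1/2

1/2


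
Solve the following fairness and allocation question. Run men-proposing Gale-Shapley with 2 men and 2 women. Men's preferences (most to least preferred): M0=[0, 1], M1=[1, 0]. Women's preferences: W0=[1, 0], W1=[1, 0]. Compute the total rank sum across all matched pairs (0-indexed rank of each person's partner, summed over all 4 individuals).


Step 1: Run Gale-Shapley (men propose, women hold best offer):
  M0 proposes to W0; she accepts
  M1 proposes to W1; she accepts
Step 2: Final matching: W0-M0, W1-M1
Step 3: 0-indexed ranks (man's rank of his match, then woman's): 0 + 1 + 0 + 0
Step 4: Total rank sum = 1

1


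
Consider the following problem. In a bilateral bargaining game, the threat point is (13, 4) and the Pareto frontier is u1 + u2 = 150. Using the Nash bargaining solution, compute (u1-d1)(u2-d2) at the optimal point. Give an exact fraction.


Step 1: The Nash solution splits surplus symmetrically above the disagreement point
Step 2: u1 = (total + d1 - d2)/2 = (150 + 13 - 4)/2 = 159/2
Step 3: u2 = (total - d1 + d2)/2 = (150 - 13 + 4)/2 = 141/2
Step 4: Nash product = (159/2 - 13) * (141/2 - 4)
Step 5: = 133/2 * 133/2 = 17689/4

17689/4


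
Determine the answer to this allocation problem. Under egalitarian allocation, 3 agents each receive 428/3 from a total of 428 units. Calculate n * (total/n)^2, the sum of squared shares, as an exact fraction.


Step 1: Each agent's share = 428/3
Step 2: Square of each share = (428/3)^2 = 183184/9
Step 3: Sum of squares = 3 * 183184/9 = 183184/3

183184/3


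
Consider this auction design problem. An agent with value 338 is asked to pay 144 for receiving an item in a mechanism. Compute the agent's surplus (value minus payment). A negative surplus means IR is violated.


Step 1: Surplus = value - payment = 338 - 144 = 194
Step 2: IR is satisfied (surplus >= 0)

194


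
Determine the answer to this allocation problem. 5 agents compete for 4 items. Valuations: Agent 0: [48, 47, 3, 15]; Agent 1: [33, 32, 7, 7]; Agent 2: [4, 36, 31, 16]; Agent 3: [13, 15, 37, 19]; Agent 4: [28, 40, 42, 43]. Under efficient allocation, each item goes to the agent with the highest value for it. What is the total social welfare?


Step 1: For each item, find the maximum value among all agents.
Step 2: Item 0 -> Agent 0 (value 48)
Step 3: Item 1 -> Agent 0 (value 47)
Step 4: Item 2 -> Agent 4 (value 42)
Step 5: Item 3 -> Agent 4 (value 43)
Step 6: Total welfare = 48 + 47 + 42 + 43 = 180

180


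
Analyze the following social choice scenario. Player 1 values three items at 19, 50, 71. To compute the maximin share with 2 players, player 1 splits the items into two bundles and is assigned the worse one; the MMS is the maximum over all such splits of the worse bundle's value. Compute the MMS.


Step 1: Item values = 19, 50, 71
Step 2: Enumerate all 2-bundle partitions and take the smaller bundle:
  Partition 1: {19} vs {50,71} -> bundles 19, 121; min = 19
  Partition 2: {50} vs {19,71} -> bundles 50, 90; min = 50
  Partition 3: {71} vs {19,50} -> bundles 71, 69; min = 69
Step 3: MMS = max(19, 50, 69) = 69

69


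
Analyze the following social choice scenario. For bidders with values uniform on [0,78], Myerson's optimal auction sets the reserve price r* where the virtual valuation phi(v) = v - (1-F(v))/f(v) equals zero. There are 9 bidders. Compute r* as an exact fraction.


Step 1: For U[0,78], F(v) = v/78 and f(v) = 1/78
Step 2: phi(v) = v - (1 - v/78)/(1/78) = v - (78 - v) = 2v - 78
Step 3: Set phi(r*) = 0: 2r* - 78 = 0
Step 4: r* = 78/2 = 39 (the number of bidders n = 9 does not enter)

39


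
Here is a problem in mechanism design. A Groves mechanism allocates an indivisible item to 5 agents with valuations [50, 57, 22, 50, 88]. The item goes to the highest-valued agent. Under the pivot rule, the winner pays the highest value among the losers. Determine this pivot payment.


Step 1: The efficient winner is agent 4 with value 88
Step 2: Other agents' values: [50, 57, 22, 50]
Step 3: Pivot payment = max(others) = 57
Step 4: The winner pays 57

57


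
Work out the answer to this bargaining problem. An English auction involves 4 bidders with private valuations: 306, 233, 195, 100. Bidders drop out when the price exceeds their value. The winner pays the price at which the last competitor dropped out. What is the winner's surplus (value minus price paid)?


Step 1: Identify the highest value: 306
Step 2: Identify the second-highest value: 233
Step 3: The final price = second-highest value = 233
Step 4: Surplus = 306 - 233 = 73

73


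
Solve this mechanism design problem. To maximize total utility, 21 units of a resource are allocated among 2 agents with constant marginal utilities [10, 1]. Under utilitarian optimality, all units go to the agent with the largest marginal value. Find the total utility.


Step 1: The marginal utilities are [10, 1]
Step 2: The highest marginal utility is 10
Step 3: All 21 units go to that agent
Step 4: Total utility = 10 * 21 = 210

210


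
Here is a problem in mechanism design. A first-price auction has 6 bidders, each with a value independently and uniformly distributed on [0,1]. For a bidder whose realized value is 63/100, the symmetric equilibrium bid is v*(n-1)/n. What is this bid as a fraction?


Step 1: The symmetric BNE bidding function is b(v) = v * (n-1) / n
Step 2: Substitute v = 63/100 and n = 6
Step 3: b = 63/100 * 5/6
Step 4: b = 21/40

21/40


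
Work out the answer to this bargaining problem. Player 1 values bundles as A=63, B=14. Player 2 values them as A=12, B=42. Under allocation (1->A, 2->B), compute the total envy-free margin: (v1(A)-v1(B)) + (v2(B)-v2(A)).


Step 1: Player 1's margin = v1(A) - v1(B) = 63 - 14 = 49
Step 2: Player 2's margin = v2(B) - v2(A) = 42 - 12 = 30
Step 3: Total margin = 49 + 30 = 79

79


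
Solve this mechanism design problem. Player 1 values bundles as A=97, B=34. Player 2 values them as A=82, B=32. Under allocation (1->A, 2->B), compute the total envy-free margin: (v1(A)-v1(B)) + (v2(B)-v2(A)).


Step 1: Player 1's margin = v1(A) - v1(B) = 97 - 34 = 63
Step 2: Player 2's margin = v2(B) - v2(A) = 32 - 82 = -50
Step 3: Total margin = 63 + -50 = 13

13


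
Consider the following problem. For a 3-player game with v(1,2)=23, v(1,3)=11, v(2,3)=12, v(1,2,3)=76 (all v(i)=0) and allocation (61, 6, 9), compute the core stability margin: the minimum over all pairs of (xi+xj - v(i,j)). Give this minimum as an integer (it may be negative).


Step 1: Slack for coalition (1,2): x1+x2 - v12 = 67 - 23 = 44
Step 2: Slack for coalition (1,3): x1+x3 - v13 = 70 - 11 = 59
Step 3: Slack for coalition (2,3): x2+x3 - v23 = 15 - 12 = 3
Step 4: Minimum slack = min(44, 59, 3) = 3, attained by (2,3); no pair can gain by deviating, so the allocation is in the core

3


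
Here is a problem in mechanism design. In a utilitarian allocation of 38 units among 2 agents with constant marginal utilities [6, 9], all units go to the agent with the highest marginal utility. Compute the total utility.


Step 1: The marginal utilities are [6, 9]
Step 2: The highest marginal utility is 9
Step 3: All 38 units go to that agent
Step 4: Total utility = 9 * 38 = 342

342


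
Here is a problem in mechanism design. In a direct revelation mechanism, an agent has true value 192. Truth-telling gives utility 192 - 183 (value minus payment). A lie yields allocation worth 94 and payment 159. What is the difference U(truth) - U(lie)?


Step 1: U(truth) = value - payment = 192 - 183 = 9
Step 2: U(lie) = allocation - payment = 94 - 159 = -65
Step 3: IC gap = 9 - (-65) = 74

74


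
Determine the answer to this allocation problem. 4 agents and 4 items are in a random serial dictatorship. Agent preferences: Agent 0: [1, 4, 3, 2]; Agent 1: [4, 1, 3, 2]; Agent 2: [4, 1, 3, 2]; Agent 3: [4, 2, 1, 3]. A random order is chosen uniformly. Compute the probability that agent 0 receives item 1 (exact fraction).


Step 1: Agent 0 wants item 1
Step 2: There are 24 possible orderings of agents
Step 3: In 14 orderings, agent 0 gets item 1
Step 4: Probability = 14/24 = 7/12

7/12


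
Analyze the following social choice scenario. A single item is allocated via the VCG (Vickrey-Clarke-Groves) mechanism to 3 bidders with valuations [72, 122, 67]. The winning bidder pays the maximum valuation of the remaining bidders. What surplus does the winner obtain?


Step 1: The winner is the agent with the highest value: agent 1 with value 122
Step 2: Values of other agents: [72, 67]
Step 3: VCG payment = max of others' values = 72
Step 4: Surplus = 122 - 72 = 50

50


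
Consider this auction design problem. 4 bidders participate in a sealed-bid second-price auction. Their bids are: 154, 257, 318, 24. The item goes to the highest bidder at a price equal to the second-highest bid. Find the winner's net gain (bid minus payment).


Step 1: Sort bids in descending order: 318, 257, 154, 24
Step 2: The winning bid is the highest: 318
Step 3: The payment equals the second-highest bid: 257
Step 4: Surplus = winner's bid - payment = 318 - 257 = 61

61


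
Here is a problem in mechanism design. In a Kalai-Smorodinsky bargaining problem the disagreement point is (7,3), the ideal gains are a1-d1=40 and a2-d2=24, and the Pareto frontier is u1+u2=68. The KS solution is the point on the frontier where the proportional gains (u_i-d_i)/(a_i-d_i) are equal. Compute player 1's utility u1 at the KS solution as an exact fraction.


Step 1: At the KS point, (u1-d1)/r1 = (u2-d2)/r2 = t and u1+u2 = 68
Step 2: u1 = d1 + r1*t and u2 = d2 + r2*t, so (d1 + r1*t) + (d2 + r2*t) = 68
Step 3: t = (68 - 7 - 3)/(40 + 24) = 58/64 = 29/32
Step 4: u1 = d1 + r1*t = 7 + 40 * 29/32 = 173/4
Step 5: (Check: u2 = d2 + r2*t = 99/4; u1+u2 = 173/4 + 99/4 = 68, on the frontier.)

173/4


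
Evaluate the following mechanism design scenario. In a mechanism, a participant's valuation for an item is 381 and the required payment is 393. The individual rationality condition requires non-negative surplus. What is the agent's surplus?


Step 1: Surplus = value - payment = 381 - 393 = -12
Step 2: IR is violated (surplus < 0)

-12


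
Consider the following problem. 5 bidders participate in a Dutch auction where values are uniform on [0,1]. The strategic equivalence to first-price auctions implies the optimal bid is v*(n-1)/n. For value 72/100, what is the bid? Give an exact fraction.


Step 1: Dutch auctions are strategically equivalent to first-price auctions
Step 2: The equilibrium bid is b(v) = v*(n-1)/n
Step 3: b = 18/25 * 4/5
Step 4: b = 72/125

72/125


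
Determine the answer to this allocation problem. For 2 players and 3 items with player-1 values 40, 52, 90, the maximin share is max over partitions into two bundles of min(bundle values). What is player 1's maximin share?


Step 1: Item values = 40, 52, 90
Step 2: Enumerate all 2-bundle partitions and take the smaller bundle:
  Partition 1: {40} vs {52,90} -> bundles 40, 142; min = 40
  Partition 2: {52} vs {40,90} -> bundles 52, 130; min = 52
  Partition 3: {90} vs {40,52} -> bundles 90, 92; min = 90
Step 3: MMS = max(40, 52, 90) = 90

90


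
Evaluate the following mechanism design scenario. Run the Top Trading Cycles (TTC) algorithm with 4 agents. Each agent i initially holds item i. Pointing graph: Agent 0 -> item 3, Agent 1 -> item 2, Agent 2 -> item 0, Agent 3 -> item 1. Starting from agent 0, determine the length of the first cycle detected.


Step 1: Trace the pointer graph from agent 0: 0 -> 3 -> 1 -> 2 -> 0
Step 2: A cycle is detected when we revisit agent 0
Step 3: The cycle is: 0 -> 3 -> 1 -> 2 -> 0
Step 4: Cycle length = 4

4


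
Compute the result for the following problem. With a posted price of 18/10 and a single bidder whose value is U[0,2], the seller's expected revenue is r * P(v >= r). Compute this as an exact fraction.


Step 1: Posted price r = 9/5, value support [0,2]
Step 2: P(v >= r) = (2 - 9/5)/2 = 1/10
Step 3: Expected revenue = r * P(v >= r) = 9/5 * 1/10
Step 4: Revenue = 9/50

9/50


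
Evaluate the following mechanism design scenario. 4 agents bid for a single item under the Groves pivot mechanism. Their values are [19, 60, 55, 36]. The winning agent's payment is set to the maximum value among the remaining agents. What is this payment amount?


Step 1: The efficient winner is agent 1 with value 60
Step 2: Other agents' values: [19, 55, 36]
Step 3: Pivot payment = max(others) = 55
Step 4: The winner pays 55

55


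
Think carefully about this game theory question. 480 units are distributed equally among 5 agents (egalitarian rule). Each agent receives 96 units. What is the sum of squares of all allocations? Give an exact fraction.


Step 1: Each agent's share = 480/5 = 96
Step 2: Square of each share = (96)^2 = 9216
Step 3: Sum of squares = 5 * 9216 = 46080

46080


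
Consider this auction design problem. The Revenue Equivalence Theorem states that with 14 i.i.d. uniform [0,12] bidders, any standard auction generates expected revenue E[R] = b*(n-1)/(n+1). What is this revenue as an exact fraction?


Step 1: By Revenue Equivalence, expected revenue = b*(n-1)/(n+1)
Step 2: Substituting n = 14, b = 12
Step 3: Revenue = 12*(14-1)/(14+1) = 12*13/15
Step 4: Revenue = 156/15 = 52/5

52/5


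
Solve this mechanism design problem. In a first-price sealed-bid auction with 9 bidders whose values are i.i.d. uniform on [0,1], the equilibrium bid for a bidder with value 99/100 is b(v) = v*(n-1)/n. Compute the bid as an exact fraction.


Step 1: The symmetric BNE bidding function is b(v) = v * (n-1) / n
Step 2: Substitute v = 99/100 and n = 9
Step 3: b = 99/100 * 8/9
Step 4: b = 22/25

22/25


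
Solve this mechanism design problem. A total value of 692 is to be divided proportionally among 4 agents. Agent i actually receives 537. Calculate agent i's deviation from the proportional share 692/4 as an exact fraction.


Step 1: Proportional share = 692/4 = 173
Step 2: Agent's actual allocation = 537
Step 3: Excess = 537 - 173 = 364

364


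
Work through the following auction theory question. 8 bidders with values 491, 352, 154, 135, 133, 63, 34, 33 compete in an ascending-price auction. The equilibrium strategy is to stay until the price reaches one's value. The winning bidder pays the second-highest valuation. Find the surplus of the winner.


Step 1: Identify the highest value: 491
Step 2: Identify the second-highest value: 352
Step 3: The final price = second-highest value = 352
Step 4: Surplus = 491 - 352 = 139

139


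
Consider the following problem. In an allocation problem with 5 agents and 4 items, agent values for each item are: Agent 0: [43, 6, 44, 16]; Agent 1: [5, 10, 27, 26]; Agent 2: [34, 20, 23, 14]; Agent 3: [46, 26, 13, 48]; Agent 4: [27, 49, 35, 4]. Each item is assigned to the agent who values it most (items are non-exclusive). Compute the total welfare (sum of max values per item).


Step 1: For each item, find the maximum value among all agents.
Step 2: Item 0 -> Agent 3 (value 46)
Step 3: Item 1 -> Agent 4 (value 49)
Step 4: Item 2 -> Agent 0 (value 44)
Step 5: Item 3 -> Agent 3 (value 48)
Step 6: Total welfare = 46 + 49 + 44 + 48 = 187

187


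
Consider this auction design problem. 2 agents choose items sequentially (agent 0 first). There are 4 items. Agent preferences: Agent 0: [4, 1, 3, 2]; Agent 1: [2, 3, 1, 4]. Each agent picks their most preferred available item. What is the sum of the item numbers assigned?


Step 1: Agent 0 picks item 4
Step 2: Agent 1 picks item 2
Step 3: Sum = 4 + 2 = 6

6


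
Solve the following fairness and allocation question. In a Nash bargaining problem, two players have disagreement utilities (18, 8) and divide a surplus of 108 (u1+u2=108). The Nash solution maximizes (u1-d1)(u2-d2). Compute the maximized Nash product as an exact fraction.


Step 1: The Nash solution splits surplus symmetrically above the disagreement point
Step 2: u1 = (total + d1 - d2)/2 = (108 + 18 - 8)/2 = 59
Step 3: u2 = (total - d1 + d2)/2 = (108 - 18 + 8)/2 = 49
Step 4: Nash product = (59 - 18) * (49 - 8)
Step 5: = 41 * 41 = 1681

1681


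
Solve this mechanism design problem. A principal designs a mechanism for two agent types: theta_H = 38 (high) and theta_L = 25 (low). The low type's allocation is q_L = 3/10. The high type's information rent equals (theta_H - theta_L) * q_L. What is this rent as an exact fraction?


Step 1: theta_H - theta_L = 38 - 25 = 13
Step 2: Information rent = (theta_H - theta_L) * q_L
Step 3: = 13 * 3/10
Step 4: = 39/10

39/10


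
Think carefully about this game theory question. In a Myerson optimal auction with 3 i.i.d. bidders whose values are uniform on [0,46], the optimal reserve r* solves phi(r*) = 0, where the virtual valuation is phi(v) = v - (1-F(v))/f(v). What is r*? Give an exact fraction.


Step 1: For U[0,46], F(v) = v/46 and f(v) = 1/46
Step 2: phi(v) = v - (1 - v/46)/(1/46) = v - (46 - v) = 2v - 46
Step 3: Set phi(r*) = 0: 2r* - 46 = 0
Step 4: r* = 46/2 = 23 (the number of bidders n = 3 does not enter)

23


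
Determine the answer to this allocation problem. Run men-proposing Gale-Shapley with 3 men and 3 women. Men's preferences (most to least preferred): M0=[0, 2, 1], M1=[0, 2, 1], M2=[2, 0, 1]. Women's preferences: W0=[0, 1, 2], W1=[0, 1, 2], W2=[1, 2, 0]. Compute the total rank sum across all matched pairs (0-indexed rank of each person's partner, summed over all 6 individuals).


Step 1: Run Gale-Shapley (men propose, women hold best offer):
  M0 proposes to W0; she accepts
  M1 proposes to W0; rejected
  M1 proposes to W2; she accepts
  M2 proposes to W2; rejected
  M2 proposes to W0; rejected
  M2 proposes to W1; she accepts
Step 2: Final matching: W0-M0, W1-M2, W2-M1
Step 3: 0-indexed ranks (man's rank of his match, then woman's): 0 + 0 + 2 + 2 + 1 + 0
Step 4: Total rank sum = 5

5


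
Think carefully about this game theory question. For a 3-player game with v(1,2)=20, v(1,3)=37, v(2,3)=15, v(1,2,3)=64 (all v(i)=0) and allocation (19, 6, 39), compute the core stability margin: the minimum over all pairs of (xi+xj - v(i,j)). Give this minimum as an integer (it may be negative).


Step 1: Slack for coalition (1,2): x1+x2 - v12 = 25 - 20 = 5
Step 2: Slack for coalition (1,3): x1+x3 - v13 = 58 - 37 = 21
Step 3: Slack for coalition (2,3): x2+x3 - v23 = 45 - 15 = 30
Step 4: Minimum slack = min(5, 21, 30) = 5, attained by (1,2); no pair can gain by deviating, so the allocation is in the core

5


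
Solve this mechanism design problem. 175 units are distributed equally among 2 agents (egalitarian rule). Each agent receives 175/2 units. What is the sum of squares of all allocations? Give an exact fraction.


Step 1: Each agent's share = 175/2
Step 2: Square of each share = (175/2)^2 = 30625/4
Step 3: Sum of squares = 2 * 30625/4 = 30625/2

30625/2


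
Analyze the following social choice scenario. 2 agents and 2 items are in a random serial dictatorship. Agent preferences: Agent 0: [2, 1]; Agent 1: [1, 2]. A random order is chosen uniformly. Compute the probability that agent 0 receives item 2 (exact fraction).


Step 1: Agent 0 wants item 2
Step 2: There are 2 possible orderings of agents
Step 3: In 2 orderings, agent 0 gets item 2
Step 4: Probability = 2/2 = 1

1


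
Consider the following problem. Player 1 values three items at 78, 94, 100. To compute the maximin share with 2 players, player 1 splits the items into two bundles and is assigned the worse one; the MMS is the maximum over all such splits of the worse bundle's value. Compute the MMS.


Step 1: Item values = 78, 94, 100
Step 2: Enumerate all 2-bundle partitions and take the smaller bundle:
  Partition 1: {78} vs {94,100} -> bundles 78, 194; min = 78
  Partition 2: {94} vs {78,100} -> bundles 94, 178; min = 94
  Partition 3: {100} vs {78,94} -> bundles 100, 172; min = 100
Step 3: MMS = max(78, 94, 100) = 100

100


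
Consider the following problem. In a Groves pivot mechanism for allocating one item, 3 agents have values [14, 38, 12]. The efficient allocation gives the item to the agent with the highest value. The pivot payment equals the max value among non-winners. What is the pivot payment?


Step 1: The efficient winner is agent 1 with value 38
Step 2: Other agents' values: [14, 12]
Step 3: Pivot payment = max(others) = 14
Step 4: The winner pays 14

14


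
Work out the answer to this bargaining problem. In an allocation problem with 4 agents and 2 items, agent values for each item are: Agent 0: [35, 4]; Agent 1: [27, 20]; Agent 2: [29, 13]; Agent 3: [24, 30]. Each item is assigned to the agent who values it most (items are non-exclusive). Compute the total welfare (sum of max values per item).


Step 1: For each item, find the maximum value among all agents.
Step 2: Item 0 -> Agent 0 (value 35)
Step 3: Item 1 -> Agent 3 (value 30)
Step 4: Total welfare = 35 + 30 = 65

65
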